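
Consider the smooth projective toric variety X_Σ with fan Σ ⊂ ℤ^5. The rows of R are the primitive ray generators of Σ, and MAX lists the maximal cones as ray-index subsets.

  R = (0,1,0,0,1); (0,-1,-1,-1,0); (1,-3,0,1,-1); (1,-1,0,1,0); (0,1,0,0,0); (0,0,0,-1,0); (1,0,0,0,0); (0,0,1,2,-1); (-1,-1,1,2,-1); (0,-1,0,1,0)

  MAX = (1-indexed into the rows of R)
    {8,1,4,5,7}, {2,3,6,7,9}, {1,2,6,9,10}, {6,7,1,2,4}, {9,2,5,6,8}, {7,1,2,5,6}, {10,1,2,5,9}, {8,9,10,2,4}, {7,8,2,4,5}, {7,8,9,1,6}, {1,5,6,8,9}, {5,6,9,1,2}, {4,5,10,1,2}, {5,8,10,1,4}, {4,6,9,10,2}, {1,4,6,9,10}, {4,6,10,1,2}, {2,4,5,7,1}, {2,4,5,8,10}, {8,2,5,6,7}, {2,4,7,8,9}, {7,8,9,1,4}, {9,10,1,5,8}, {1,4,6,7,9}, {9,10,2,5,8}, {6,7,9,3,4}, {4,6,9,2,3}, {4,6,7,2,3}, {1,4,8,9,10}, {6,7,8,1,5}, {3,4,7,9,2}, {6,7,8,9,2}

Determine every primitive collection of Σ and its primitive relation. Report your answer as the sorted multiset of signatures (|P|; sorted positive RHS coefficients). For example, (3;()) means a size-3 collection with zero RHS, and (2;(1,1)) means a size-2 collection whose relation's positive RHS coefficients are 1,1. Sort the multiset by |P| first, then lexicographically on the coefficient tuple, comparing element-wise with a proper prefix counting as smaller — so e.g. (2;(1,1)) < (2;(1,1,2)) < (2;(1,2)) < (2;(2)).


Σ has 15 primitive collections:

  P = {7,10}:  v_{7} + v_{10} = v_{4} ; sig = (2;(1))
  P = {1,3}:  v_{1} + v_{3} = v_{4} + v_{6} + v_{10} ; sig = (2;(1,1,1))
  P = {3,10}:  v_{3} + v_{10} = v_{2} + 2·v_{4} + v_{6} + v_{9} ; sig = (2;(1,1,1,2))
  P = {3,5}:  v_{3} + v_{5} = v_{2} + 2·v_{7} + v_{9} ; sig = (2;(1,1,2))
  P = {3,8}:  v_{3} + v_{8} = v_{2} + 3·v_{7} + 2·v_{9} ; sig = (2;(1,2,3))
  P = {5,6,10}:  v_{5} + v_{6} + v_{10} = 0 ; sig = (3;())
  P = {4,5,6}:  v_{4} + v_{5} + v_{6} = v_{7} ; sig = (3;(1))
  P = {5,7,9}:  v_{5} + v_{7} + v_{9} = v_{8} ; sig = (3;(1))
  P = {1,2,8}:  v_{1} + v_{2} + v_{8} = v_{5} + v_{10} ; sig = (3;(1,1))
  P = {4,5,9}:  v_{4} + v_{5} + v_{9} = v_{8} + v_{10} ; sig = (3;(1,1))
  P = {6,8,10}:  v_{6} + v_{8} + v_{10} = v_{7} + v_{9} ; sig = (3;(1,1))
  P = {4,6,8}:  v_{4} + v_{6} + v_{8} = 2·v_{7} + v_{9} ; sig = (3;(1,2))
  P = {1,2,7,9}:  v_{1} + v_{2} + v_{7} + v_{9} = v_{10} ; sig = (4;(1))
  P = {1,2,4,9}:  v_{1} + v_{2} + v_{4} + v_{9} = 2·v_{10} ; sig = (4;(2))
  P = {2,4,6,7,9}:  v_{2} + v_{4} + v_{6} + v_{7} + v_{9} = v_{3} ; sig = (5;(1))

Signatures (|P|; sorted positive RHS coefficients), sorted:
    |P|=2: 5 collections, coeffs (1), (1,1,1), (1,1,1,2), (1,1,2), (1,2,3)
    |P|=3: 7 collections, coeffs (), (1), (1), (1,1), (1,1), (1,1), (1,2)
    |P|=4: 2 collections, coeffs (1), (2)
    |P|=5: 1 collection, coeffs (1)


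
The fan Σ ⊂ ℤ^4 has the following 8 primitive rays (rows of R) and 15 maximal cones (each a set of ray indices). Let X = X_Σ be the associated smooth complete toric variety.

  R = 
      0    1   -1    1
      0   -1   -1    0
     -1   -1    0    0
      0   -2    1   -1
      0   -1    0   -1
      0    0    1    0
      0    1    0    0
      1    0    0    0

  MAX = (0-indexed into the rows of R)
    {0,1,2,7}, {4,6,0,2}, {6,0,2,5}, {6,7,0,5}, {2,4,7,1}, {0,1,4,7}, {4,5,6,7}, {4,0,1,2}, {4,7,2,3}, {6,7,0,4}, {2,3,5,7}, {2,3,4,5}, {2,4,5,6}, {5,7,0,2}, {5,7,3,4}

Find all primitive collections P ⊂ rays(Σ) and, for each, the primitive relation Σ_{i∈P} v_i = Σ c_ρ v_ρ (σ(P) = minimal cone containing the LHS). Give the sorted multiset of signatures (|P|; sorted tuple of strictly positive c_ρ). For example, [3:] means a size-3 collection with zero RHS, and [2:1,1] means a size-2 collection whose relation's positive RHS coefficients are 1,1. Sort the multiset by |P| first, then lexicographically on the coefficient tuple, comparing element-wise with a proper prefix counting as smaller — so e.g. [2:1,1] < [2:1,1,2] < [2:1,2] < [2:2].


9 collections generate NE(X_Σ); each relation:

  P={0,3}:  v_{0} + v_{3} = v_{2} + v_{7}  ⟹  sig = [2:1,1]
  P={1,5}:  v_{1} + v_{5} = v_{2} + v_{7}  ⟹  sig = [2:1,1]
  P={1,6}:  v_{1} + v_{6} = v_{0} + v_{4}  ⟹  sig = [2:1,1]
  P={3,6}:  v_{3} + v_{6} = v_{4} + v_{5}  ⟹  sig = [2:1,1]
  P={1,3}:  v_{1} + v_{3} = 2·v_{2} + v_{4} + 2·v_{7}  ⟹  sig = [2:1,2,2]
  P={0,4,5}:  v_{0} + v_{4} + v_{5} = 0  ⟹  sig = [3:]
  P={2,6,7}:  v_{2} + v_{6} + v_{7} = 0  ⟹  sig = [3:]
  P={0,2,4,7}:  v_{0} + v_{2} + v_{4} + v_{7} = v_{1}  ⟹  sig = [4:1]
  P={2,4,5,7}:  v_{2} + v_{4} + v_{5} + v_{7} = v_{3}  ⟹  sig = [4:1]

Signatures (|P|; sorted positive RHS coefficients), sorted:
    |P|=2: 5 collections, coeffs (1,1), (1,1), (1,1), (1,1), (1,2,2)
    |P|=3: 2 collections, coeffs (), ()
    |P|=4: 2 collections, coeffs (1), (1)


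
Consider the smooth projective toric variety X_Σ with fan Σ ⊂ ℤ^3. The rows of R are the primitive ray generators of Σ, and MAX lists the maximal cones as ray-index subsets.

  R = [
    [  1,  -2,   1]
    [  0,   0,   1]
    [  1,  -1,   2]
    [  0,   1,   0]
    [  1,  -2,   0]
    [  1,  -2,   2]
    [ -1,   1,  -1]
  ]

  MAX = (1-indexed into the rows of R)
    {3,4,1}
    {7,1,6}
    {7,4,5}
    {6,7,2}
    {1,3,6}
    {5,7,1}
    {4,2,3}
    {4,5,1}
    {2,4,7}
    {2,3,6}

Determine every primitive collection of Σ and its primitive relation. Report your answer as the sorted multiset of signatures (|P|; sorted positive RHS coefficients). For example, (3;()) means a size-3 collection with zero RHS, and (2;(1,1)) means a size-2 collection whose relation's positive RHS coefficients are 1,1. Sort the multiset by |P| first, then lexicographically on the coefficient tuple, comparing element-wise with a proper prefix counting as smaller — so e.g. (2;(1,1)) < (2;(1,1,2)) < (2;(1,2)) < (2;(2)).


Primitive collections (7):

  • {1,2}:  v_{1} + v_{2} = v_{6} — sig = (2;(1))
  • {2,5}:  v_{2} + v_{5} = v_{1} — sig = (2;(1))
  • {3,7}:  v_{3} + v_{7} = v_{2} — sig = (2;(1))
  • {4,6}:  v_{4} + v_{6} = v_{3} — sig = (2;(1))
  • {3,5}:  v_{3} + v_{5} = 2·v_{1} + v_{4} — sig = (2;(1,2))
  • {5,6}:  v_{5} + v_{6} = 2·v_{1} — sig = (2;(2))
  • {1,4,7}:  v_{1} + v_{4} + v_{7} = 0 — sig = (3;())

Sorted signature multiset PRS(X):
    (2;(1))
    (2;(1))
    (2;(1))
    (2;(1))
    (2;(1,2))
    (2;(2))
    (3;())


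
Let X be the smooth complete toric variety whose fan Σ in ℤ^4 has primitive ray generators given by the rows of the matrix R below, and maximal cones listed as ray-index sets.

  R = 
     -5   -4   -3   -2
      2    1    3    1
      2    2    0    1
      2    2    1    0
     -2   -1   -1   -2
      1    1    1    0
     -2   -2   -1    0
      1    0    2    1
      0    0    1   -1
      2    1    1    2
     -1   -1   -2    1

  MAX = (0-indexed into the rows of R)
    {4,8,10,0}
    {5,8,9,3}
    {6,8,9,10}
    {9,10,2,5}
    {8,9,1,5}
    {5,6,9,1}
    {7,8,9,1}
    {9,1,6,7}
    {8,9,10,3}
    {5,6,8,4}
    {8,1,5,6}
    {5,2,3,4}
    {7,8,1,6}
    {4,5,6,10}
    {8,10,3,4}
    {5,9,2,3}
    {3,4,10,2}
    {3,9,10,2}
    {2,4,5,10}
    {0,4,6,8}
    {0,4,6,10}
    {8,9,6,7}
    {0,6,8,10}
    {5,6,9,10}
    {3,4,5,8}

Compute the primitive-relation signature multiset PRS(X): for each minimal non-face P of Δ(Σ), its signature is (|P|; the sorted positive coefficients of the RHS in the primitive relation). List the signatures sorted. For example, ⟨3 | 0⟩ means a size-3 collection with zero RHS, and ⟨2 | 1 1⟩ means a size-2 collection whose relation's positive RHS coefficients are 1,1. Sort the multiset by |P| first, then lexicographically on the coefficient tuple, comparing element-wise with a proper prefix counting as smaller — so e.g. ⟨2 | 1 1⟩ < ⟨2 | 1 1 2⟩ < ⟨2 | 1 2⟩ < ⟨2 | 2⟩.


Primitive collections (24):

  {3,6}:  v_{3} + v_{6} = 0 ; sig = ⟨2 | 0⟩
  {4,9}:  v_{4} + v_{9} = 0 ; sig = ⟨2 | 0⟩
  {2,8}:  v_{2} + v_{8} = v_{3} ; sig = ⟨2 | 1⟩
  {5,7}:  v_{5} + v_{7} = v_{1} ; sig = ⟨2 | 1⟩
  {0,2}:  v_{0} + v_{2} = v_{4} + v_{10} ; sig = ⟨2 | 1 1⟩
  {0,5}:  v_{0} + v_{5} = v_{4} + v_{6} ; sig = ⟨2 | 1 1⟩
  {2,6}:  v_{2} + v_{6} = v_{5} + v_{10} ; sig = ⟨2 | 1 1⟩
  {2,7}:  v_{2} + v_{7} = v_{5} + v_{9} ; sig = ⟨2 | 1 1⟩
  {7,10}:  v_{7} + v_{10} = v_{6} + v_{9} ; sig = ⟨2 | 1 1⟩
  {0,3}:  v_{0} + v_{3} = v_{4} + v_{8} + v_{10} ; sig = ⟨2 | 1 1 1⟩
  {0,9}:  v_{0} + v_{9} = v_{6} + v_{8} + v_{10} ; sig = ⟨2 | 1 1 1⟩
  {1,10}:  v_{1} + v_{10} = v_{5} + v_{6} + v_{9} ; sig = ⟨2 | 1 1 1⟩
  {3,7}:  v_{3} + v_{7} = v_{5} + v_{8} + v_{9} ; sig = ⟨2 | 1 1 1⟩
  {4,7}:  v_{4} + v_{7} = v_{5} + v_{6} + v_{8} ; sig = ⟨2 | 1 1 1⟩
  {0,1}:  v_{0} + v_{1} = v_{5} + 2·v_{6} + v_{8} ; sig = ⟨2 | 1 1 2⟩
  {1,3}:  v_{1} + v_{3} = 2·v_{5} + v_{8} + v_{9} ; sig = ⟨2 | 1 1 2⟩
  {1,4}:  v_{1} + v_{4} = 2·v_{5} + v_{6} + v_{8} ; sig = ⟨2 | 1 1 2⟩
  {0,7}:  v_{0} + v_{7} = 2·v_{6} + v_{8} ; sig = ⟨2 | 1 2⟩
  {1,2}:  v_{1} + v_{2} = 2·v_{5} + v_{9} ; sig = ⟨2 | 1 2⟩
  {5,8,10}:  v_{5} + v_{8} + v_{10} = 0 ; sig = ⟨3 | 0⟩
  {3,5,10}:  v_{3} + v_{5} + v_{10} = v_{2} ; sig = ⟨3 | 1⟩
  {4,6,8,10}:  v_{4} + v_{6} + v_{8} + v_{10} = v_{0} ; sig = ⟨4 | 1⟩
  {5,6,8,9}:  v_{5} + v_{6} + v_{8} + v_{9} = v_{7} ; sig = ⟨4 | 1⟩
  {1,6,8,9}:  v_{1} + v_{6} + v_{8} + v_{9} = 2·v_{7} ; sig = ⟨4 | 2⟩

Signatures (|P|; sorted positive RHS coefficients), sorted:
    ⟨2 | 0⟩
    ⟨2 | 0⟩
    ⟨2 | 1⟩
    ⟨2 | 1⟩
    ⟨2 | 1 1⟩
    ⟨2 | 1 1⟩
    ⟨2 | 1 1⟩
    ⟨2 | 1 1⟩
    ⟨2 | 1 1⟩
    ⟨2 | 1 1 1⟩
    ⟨2 | 1 1 1⟩
    ⟨2 | 1 1 1⟩
    ⟨2 | 1 1 1⟩
    ⟨2 | 1 1 1⟩
    ⟨2 | 1 1 2⟩
    ⟨2 | 1 1 2⟩
    ⟨2 | 1 1 2⟩
    ⟨2 | 1 2⟩
    ⟨2 | 1 2⟩
    ⟨3 | 0⟩
    ⟨3 | 1⟩
    ⟨4 | 1⟩
    ⟨4 | 1⟩
    ⟨4 | 2⟩


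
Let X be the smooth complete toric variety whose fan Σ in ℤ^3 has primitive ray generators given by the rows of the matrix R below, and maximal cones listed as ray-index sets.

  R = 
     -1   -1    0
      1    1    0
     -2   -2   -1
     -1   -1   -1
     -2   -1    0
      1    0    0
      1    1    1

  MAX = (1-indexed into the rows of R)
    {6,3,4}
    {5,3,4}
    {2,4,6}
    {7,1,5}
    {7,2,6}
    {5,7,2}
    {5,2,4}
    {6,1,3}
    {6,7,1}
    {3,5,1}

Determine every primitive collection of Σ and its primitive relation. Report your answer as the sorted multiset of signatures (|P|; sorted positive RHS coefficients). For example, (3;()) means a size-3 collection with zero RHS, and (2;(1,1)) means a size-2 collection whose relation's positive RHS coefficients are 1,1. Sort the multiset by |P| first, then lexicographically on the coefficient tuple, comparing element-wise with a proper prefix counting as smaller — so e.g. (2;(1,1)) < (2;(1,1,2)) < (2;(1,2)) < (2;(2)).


The 6 primitive collections of Σ (r=7, n=3):

  P = {1,2}:  v_{1} + v_{2} = 0  so sig = (2;())
  P = {4,7}:  v_{4} + v_{7} = 0  so sig = (2;())
  P = {1,4}:  v_{1} + v_{4} = v_{3}  so sig = (2;(1))
  P = {2,3}:  v_{2} + v_{3} = v_{4}  so sig = (2;(1))
  P = {3,7}:  v_{3} + v_{7} = v_{1}  so sig = (2;(1))
  P = {5,6}:  v_{5} + v_{6} = v_{1}  so sig = (2;(1))

Signatures (|P|; sorted positive RHS coefficients), sorted:
[(2;()), (2;()), (2;(1)), (2;(1)), (2;(1)), (2;(1))]


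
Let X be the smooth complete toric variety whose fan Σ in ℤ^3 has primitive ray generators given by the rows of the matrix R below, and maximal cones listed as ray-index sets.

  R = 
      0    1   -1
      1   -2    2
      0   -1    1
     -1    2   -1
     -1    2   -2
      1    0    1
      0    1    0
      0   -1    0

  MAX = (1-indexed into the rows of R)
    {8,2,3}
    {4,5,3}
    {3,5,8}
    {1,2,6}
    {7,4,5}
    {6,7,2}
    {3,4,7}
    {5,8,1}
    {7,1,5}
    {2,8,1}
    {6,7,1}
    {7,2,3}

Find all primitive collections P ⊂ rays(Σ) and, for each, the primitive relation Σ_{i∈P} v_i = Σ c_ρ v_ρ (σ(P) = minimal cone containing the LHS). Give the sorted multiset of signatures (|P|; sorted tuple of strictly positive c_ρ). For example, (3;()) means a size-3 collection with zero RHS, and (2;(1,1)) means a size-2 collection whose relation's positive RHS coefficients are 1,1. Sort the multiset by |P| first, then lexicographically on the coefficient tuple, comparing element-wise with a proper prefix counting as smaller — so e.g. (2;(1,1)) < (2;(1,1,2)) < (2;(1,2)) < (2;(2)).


Σ has 12 primitive collections:

  • {1,3}:  v_{1} + v_{3} = 0 — sig = (2;())
  • {2,5}:  v_{2} + v_{5} = 0 — sig = (2;())
  • {7,8}:  v_{7} + v_{8} = 0 — sig = (2;())
  • {1,4}:  v_{1} + v_{4} = v_{5} + v_{7} — sig = (2;(1,1))
  • {2,4}:  v_{2} + v_{4} = v_{3} + v_{7} — sig = (2;(1,1))
  • {3,6}:  v_{3} + v_{6} = v_{2} + v_{7} — sig = (2;(1,1))
  • {4,8}:  v_{4} + v_{8} = v_{3} + v_{5} — sig = (2;(1,1))
  • {5,6}:  v_{5} + v_{6} = v_{1} + v_{7} — sig = (2;(1,1))
  • {6,8}:  v_{6} + v_{8} = v_{1} + v_{2} — sig = (2;(1,1))
  • {4,6}:  v_{4} + v_{6} = 2·v_{7} — sig = (2;(2))
  • {1,2,7}:  v_{1} + v_{2} + v_{7} = v_{6} — sig = (3;(1))
  • {3,5,7}:  v_{3} + v_{5} + v_{7} = v_{4} — sig = (3;(1))

so the primitive-relation signature multiset is
    |P|=2: 10 collections, coeffs (), (), (), (1,1), (1,1), (1,1), (1,1), (1,1), (1,1), (2)
    |P|=3: 2 collections, coeffs (1), (1)


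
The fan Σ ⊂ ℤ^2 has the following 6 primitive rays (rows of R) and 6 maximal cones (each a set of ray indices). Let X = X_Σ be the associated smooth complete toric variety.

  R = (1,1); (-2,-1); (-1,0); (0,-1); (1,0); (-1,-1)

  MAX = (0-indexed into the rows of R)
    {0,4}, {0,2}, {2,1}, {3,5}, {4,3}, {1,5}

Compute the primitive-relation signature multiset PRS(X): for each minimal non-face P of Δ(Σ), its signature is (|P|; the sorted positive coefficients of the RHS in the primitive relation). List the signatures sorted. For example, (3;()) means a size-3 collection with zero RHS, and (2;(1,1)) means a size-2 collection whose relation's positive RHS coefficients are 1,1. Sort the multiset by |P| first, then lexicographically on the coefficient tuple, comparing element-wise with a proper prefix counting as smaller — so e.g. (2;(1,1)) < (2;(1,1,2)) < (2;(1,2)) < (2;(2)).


The 9 primitive collections of Σ (r=6, n=2):

  P={0,5}:  v_{0} + v_{5} = 0 ; sig = (2;())
  P={2,4}:  v_{2} + v_{4} = 0 ; sig = (2;())
  P={0,1}:  v_{0} + v_{1} = v_{2} ; sig = (2;(1))
  P={0,3}:  v_{0} + v_{3} = v_{4} ; sig = (2;(1))
  P={1,4}:  v_{1} + v_{4} = v_{5} ; sig = (2;(1))
  P={2,3}:  v_{2} + v_{3} = v_{5} ; sig = (2;(1))
  P={2,5}:  v_{2} + v_{5} = v_{1} ; sig = (2;(1))
  P={4,5}:  v_{4} + v_{5} = v_{3} ; sig = (2;(1))
  P={1,3}:  v_{1} + v_{3} = 2·v_{5} ; sig = (2;(2))

Hence PRS(X_Σ) =
    (2;())
    (2;())
    (2;(1))
    (2;(1))
    (2;(1))
    (2;(1))
    (2;(1))
    (2;(1))
    (2;(2))


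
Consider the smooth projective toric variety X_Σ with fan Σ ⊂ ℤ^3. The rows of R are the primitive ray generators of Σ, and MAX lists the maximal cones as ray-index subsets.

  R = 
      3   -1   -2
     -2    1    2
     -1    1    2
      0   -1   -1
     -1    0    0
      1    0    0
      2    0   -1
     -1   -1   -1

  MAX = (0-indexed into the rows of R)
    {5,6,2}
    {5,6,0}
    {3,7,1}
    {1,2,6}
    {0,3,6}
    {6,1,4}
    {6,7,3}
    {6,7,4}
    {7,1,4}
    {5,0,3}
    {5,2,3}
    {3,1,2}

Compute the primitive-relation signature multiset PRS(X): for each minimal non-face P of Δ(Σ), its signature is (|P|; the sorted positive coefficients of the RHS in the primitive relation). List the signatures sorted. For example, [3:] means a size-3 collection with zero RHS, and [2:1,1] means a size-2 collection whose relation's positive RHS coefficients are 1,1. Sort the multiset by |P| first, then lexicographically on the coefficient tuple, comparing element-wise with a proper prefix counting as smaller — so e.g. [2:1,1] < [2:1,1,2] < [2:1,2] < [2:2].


Δ(Σ) — 8 vertices, 14 min non-faces:

  P={4,5}:  v_{4} + v_{5} = 0  ⟹  sig = [2:]
  P={0,1}:  v_{0} + v_{1} = v_{5}  ⟹  sig = [2:1]
  P={1,5}:  v_{1} + v_{5} = v_{2}  ⟹  sig = [2:1]
  P={2,4}:  v_{2} + v_{4} = v_{1}  ⟹  sig = [2:1]
  P={3,4}:  v_{3} + v_{4} = v_{7}  ⟹  sig = [2:1]
  P={5,7}:  v_{5} + v_{7} = v_{3}  ⟹  sig = [2:1]
  P={0,4}:  v_{0} + v_{4} = v_{3} + v_{6}  ⟹  sig = [2:1,1]
  P={2,7}:  v_{2} + v_{7} = v_{1} + v_{3}  ⟹  sig = [2:1,1]
  P={0,7}:  v_{0} + v_{7} = 2·v_{3} + v_{6}  ⟹  sig = [2:1,2]
  P={0,2}:  v_{0} + v_{2} = 2·v_{5}  ⟹  sig = [2:2]
  P={1,3,6}:  v_{1} + v_{3} + v_{6} = 0  ⟹  sig = [3:]
  P={1,6,7}:  v_{1} + v_{6} + v_{7} = v_{4}  ⟹  sig = [3:1]
  P={2,3,6}:  v_{2} + v_{3} + v_{6} = v_{5}  ⟹  sig = [3:1]
  P={3,5,6}:  v_{3} + v_{5} + v_{6} = v_{0}  ⟹  sig = [3:1]

Hence PRS(X_Σ) =
    |P|=2: 10 collections, coeffs (), (1), (1), (1), (1), (1), (1,1), (1,1), (1,2), (2)
    |P|=3: 4 collections, coeffs (), (1), (1), (1)


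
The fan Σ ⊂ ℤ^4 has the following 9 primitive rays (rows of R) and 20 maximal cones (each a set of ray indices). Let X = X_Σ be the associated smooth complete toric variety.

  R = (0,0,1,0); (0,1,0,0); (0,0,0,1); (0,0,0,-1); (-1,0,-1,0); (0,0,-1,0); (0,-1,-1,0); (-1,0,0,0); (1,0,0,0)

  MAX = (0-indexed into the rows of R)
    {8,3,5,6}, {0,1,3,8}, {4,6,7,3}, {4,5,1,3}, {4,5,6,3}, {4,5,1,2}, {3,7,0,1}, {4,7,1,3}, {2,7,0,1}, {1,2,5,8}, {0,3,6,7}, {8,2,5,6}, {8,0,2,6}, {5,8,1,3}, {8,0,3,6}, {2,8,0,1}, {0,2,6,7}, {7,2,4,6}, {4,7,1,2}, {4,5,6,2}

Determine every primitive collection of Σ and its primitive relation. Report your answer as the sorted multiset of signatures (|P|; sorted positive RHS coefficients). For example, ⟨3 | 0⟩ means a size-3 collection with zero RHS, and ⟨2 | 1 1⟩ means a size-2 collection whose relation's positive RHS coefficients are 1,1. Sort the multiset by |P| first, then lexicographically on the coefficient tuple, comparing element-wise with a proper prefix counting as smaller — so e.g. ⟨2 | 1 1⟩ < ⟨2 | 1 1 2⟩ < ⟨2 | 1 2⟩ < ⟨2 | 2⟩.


Σ has 7 primitive collections:

  P={0,5}:  v_{0} + v_{5} = 0  ⇒ sig = ⟨2 | 0⟩
  P={2,3}:  v_{2} + v_{3} = 0  ⇒ sig = ⟨2 | 0⟩
  P={7,8}:  v_{7} + v_{8} = 0  ⇒ sig = ⟨2 | 0⟩
  P={0,4}:  v_{0} + v_{4} = v_{7}  ⇒ sig = ⟨2 | 1⟩
  P={1,6}:  v_{1} + v_{6} = v_{5}  ⇒ sig = ⟨2 | 1⟩
  P={4,8}:  v_{4} + v_{8} = v_{5}  ⇒ sig = ⟨2 | 1⟩
  P={5,7}:  v_{5} + v_{7} = v_{4}  ⇒ sig = ⟨2 | 1⟩

Hence PRS(X_Σ) =
[⟨2 | 0⟩, ⟨2 | 0⟩, ⟨2 | 0⟩, ⟨2 | 1⟩, ⟨2 | 1⟩, ⟨2 | 1⟩, ⟨2 | 1⟩]


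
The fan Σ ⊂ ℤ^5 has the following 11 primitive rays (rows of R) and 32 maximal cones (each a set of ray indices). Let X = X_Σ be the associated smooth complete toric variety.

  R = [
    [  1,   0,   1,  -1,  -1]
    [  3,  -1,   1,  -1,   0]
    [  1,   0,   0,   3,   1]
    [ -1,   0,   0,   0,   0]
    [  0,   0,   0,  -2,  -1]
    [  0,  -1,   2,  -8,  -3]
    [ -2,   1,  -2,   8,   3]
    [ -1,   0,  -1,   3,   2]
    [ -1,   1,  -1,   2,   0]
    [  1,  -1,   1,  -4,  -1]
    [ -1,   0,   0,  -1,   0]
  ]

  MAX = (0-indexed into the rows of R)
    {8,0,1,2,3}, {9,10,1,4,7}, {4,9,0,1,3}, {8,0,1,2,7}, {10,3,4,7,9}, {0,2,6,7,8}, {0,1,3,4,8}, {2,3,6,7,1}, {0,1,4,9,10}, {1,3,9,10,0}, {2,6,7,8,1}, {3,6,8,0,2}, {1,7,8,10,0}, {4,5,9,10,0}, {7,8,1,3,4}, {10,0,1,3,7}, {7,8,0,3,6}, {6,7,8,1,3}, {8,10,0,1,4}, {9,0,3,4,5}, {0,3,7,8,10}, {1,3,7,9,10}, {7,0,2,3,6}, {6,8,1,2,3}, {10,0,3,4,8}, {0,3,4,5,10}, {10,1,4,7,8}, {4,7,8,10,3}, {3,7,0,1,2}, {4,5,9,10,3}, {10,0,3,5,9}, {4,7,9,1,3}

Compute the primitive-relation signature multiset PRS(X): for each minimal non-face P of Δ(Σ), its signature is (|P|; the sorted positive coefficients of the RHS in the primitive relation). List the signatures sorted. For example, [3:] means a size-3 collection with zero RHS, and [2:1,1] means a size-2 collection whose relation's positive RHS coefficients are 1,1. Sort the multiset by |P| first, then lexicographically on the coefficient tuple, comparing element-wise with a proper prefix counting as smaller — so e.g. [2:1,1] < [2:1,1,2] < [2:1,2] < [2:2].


20 minimal non-faces of Δ(Σ) (on 11 rays):

  • {8,9}:  v_{8} + v_{9} = v_{4}  so sig = [2:1]
  • {2,9}:  v_{2} + v_{9} = v_{1} + v_{3}  so sig = [2:1,1]
  • {2,10}:  v_{2} + v_{10} = v_{0} + v_{7}  so sig = [2:1,1]
  • {2,4}:  v_{2} + v_{4} = v_{1} + v_{3} + v_{8}  so sig = [2:1,1,1]
  • {2,5}:  v_{2} + v_{5} = v_{0} + v_{3} + v_{9}  so sig = [2:1,1,1]
  • {5,7}:  v_{5} + v_{7} = v_{3} + v_{9} + v_{10}  so sig = [2:1,1,1]
  • {5,8}:  v_{5} + v_{8} = v_{0} + v_{3} + 2·v_{4} + v_{10}  so sig = [2:1,1,1,2]
  • {6,9}:  v_{6} + v_{9} = v_{1} + 2·v_{3} + v_{7} + v_{8}  so sig = [2:1,1,1,2]
  • {6,10}:  v_{6} + v_{10} = v_{0} + v_{3} + 2·v_{7} + v_{8}  so sig = [2:1,1,1,2]
  • {4,6}:  v_{4} + v_{6} = v_{1} + 2·v_{3} + v_{7} + 2·v_{8}  so sig = [2:1,1,2,2]
  • {1,5}:  v_{1} + v_{5} = v_{0} + 2·v_{9}  so sig = [2:1,2]
  • {5,6}:  v_{5} + v_{6} = 2·v_{3}  so sig = [2:2]
  • {0,4,7}:  v_{0} + v_{4} + v_{7} = 0  so sig = [3:]
  • {0,7,9}:  v_{0} + v_{7} + v_{9} = v_{1} + v_{3} + v_{10}  so sig = [3:1,1,1]
  • {0,1,6}:  v_{0} + v_{1} + v_{6} = 2·v_{2}  so sig = [3:2]
  • {1,3,8,10}:  v_{1} + v_{3} + v_{8} + v_{10} = 0  so sig = [4:]
  • {1,3,4,10}:  v_{1} + v_{3} + v_{4} + v_{10} = v_{9}  so sig = [4:1]
  • {2,3,7,8}:  v_{2} + v_{3} + v_{7} + v_{8} = v_{6}  so sig = [4:1]
  • {0,1,3,7,8}:  v_{0} + v_{1} + v_{3} + v_{7} + v_{8} = v_{2}  so sig = [5:1]
  • {0,3,4,9,10}:  v_{0} + v_{3} + v_{4} + v_{9} + v_{10} = v_{5}  so sig = [5:1]

Signatures (|P|; sorted positive RHS coefficients), sorted:
{ [2:1],  [2:1,1] ×2,  [2:1,1,1] ×3,  [2:1,1,1,2] ×3,  [2:1,1,2,2],  [2:1,2],  [2:2],  [3:],  [3:1,1,1],  [3:2],  [4:],  [4:1] ×2,  [5:1] ×2 }


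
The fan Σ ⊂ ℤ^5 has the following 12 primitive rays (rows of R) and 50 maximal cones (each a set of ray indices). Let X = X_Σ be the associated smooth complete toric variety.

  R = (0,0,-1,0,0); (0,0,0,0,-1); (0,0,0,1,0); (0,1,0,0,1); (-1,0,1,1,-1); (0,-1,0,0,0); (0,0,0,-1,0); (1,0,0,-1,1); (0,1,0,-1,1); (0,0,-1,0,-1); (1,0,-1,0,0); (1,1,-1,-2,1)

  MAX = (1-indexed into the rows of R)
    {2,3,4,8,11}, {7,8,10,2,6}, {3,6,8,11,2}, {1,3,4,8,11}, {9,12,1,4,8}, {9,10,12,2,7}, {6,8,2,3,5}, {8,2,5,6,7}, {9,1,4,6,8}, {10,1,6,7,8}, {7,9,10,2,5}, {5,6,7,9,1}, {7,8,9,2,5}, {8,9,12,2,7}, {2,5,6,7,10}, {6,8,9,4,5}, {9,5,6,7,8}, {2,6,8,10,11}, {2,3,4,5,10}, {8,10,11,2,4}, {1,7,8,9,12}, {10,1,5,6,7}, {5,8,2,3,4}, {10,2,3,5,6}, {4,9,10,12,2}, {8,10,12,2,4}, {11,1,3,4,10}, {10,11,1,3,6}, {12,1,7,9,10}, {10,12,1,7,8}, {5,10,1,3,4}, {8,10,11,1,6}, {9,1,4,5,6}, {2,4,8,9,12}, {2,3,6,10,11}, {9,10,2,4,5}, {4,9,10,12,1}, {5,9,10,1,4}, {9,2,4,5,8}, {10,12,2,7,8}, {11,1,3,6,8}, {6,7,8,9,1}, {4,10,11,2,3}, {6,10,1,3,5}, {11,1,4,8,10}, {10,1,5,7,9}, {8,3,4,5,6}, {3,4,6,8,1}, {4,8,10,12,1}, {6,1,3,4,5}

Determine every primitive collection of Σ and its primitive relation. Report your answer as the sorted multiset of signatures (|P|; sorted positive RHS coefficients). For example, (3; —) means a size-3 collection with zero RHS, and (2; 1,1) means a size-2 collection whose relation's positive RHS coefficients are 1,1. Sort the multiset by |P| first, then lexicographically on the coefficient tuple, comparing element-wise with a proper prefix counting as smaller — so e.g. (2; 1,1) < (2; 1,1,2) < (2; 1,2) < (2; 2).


Δ(Σ) — 12 vertices, 20 min non-faces:

  P = {3,7}:  v_{3} + v_{7} = 0  →  sig = (2; —)
  P = {1,2}:  v_{1} + v_{2} = v_{10}  →  sig = (2; 1)
  P = {3,9}:  v_{3} + v_{9} = v_{4}  →  sig = (2; 1)
  P = {4,7}:  v_{4} + v_{7} = v_{9}  →  sig = (2; 1)
  P = {5,11}:  v_{5} + v_{11} = v_{2} + v_{3}  →  sig = (2; 1,1)
  P = {5,12}:  v_{5} + v_{12} = v_{2} + v_{9}  →  sig = (2; 1,1)
  P = {7,11}:  v_{7} + v_{11} = v_{8} + v_{10}  →  sig = (2; 1,1)
  P = {3,12}:  v_{3} + v_{12} = v_{4} + v_{8} + v_{10}  →  sig = (2; 1,1,1)
  P = {6,12}:  v_{6} + v_{12} = v_{1} + v_{7} + v_{8}  →  sig = (2; 1,1,1)
  P = {9,11}:  v_{9} + v_{11} = v_{4} + v_{8} + v_{10}  →  sig = (2; 1,1,1)
  P = {11,12}:  v_{11} + v_{12} = v_{4} + 2·v_{8} + 2·v_{10}  →  sig = (2; 1,2,2)
  P = {1,5,8}:  v_{1} + v_{5} + v_{8} = 0  →  sig = (3; —)
  P = {2,4,6}:  v_{2} + v_{4} + v_{6} = 0  →  sig = (3; —)
  P = {2,6,9}:  v_{2} + v_{6} + v_{9} = v_{7}  →  sig = (3; 1)
  P = {3,8,10}:  v_{3} + v_{8} + v_{10} = v_{11}  →  sig = (3; 1)
  P = {4,6,10}:  v_{4} + v_{6} + v_{10} = v_{1}  →  sig = (3; 1)
  P = {5,8,10}:  v_{5} + v_{8} + v_{10} = v_{2}  →  sig = (3; 1)
  P = {8,9,10}:  v_{8} + v_{9} + v_{10} = v_{12}  →  sig = (3; 1)
  P = {6,9,10}:  v_{6} + v_{9} + v_{10} = v_{1} + v_{7}  →  sig = (3; 1,1)
  P = {4,6,11}:  v_{4} + v_{6} + v_{11} = v_{1} + v_{3} + v_{8}  →  sig = (3; 1,1,1)

Hence PRS(X_Σ) =
    (2; —)
    (2; 1)
    (2; 1)
    (2; 1)
    (2; 1,1)
    (2; 1,1)
    (2; 1,1)
    (2; 1,1,1)
    (2; 1,1,1)
    (2; 1,1,1)
    (2; 1,2,2)
    (3; —)
    (3; —)
    (3; 1)
    (3; 1)
    (3; 1)
    (3; 1)
    (3; 1)
    (3; 1,1)
    (3; 1,1,1)


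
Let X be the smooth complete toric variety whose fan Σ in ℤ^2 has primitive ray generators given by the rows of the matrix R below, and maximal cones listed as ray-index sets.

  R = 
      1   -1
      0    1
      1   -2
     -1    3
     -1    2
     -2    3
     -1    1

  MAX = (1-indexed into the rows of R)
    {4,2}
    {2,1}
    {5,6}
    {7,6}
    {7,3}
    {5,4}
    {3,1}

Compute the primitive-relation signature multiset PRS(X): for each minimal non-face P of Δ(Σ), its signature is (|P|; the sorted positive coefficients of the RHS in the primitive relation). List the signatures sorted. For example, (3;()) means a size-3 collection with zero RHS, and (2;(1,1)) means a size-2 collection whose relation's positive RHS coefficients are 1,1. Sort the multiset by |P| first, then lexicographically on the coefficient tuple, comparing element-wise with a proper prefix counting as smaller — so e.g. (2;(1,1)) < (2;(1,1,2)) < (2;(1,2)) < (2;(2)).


The 14 primitive collections of Σ (r=7, n=2):

  • {1,7}:  v_{1} + v_{7} = 0  →  sig = (2;())
  • {3,5}:  v_{3} + v_{5} = 0  →  sig = (2;())
  • {1,5}:  v_{1} + v_{5} = v_{2}  →  sig = (2;(1))
  • {1,6}:  v_{1} + v_{6} = v_{5}  →  sig = (2;(1))
  • {2,3}:  v_{2} + v_{3} = v_{1}  →  sig = (2;(1))
  • {2,5}:  v_{2} + v_{5} = v_{4}  →  sig = (2;(1))
  • {2,7}:  v_{2} + v_{7} = v_{5}  →  sig = (2;(1))
  • {3,4}:  v_{3} + v_{4} = v_{2}  →  sig = (2;(1))
  • {3,6}:  v_{3} + v_{6} = v_{7}  →  sig = (2;(1))
  • {5,7}:  v_{5} + v_{7} = v_{6}  →  sig = (2;(1))
  • {1,4}:  v_{1} + v_{4} = 2·v_{2}  →  sig = (2;(2))
  • {2,6}:  v_{2} + v_{6} = 2·v_{5}  →  sig = (2;(2))
  • {4,7}:  v_{4} + v_{7} = 2·v_{5}  →  sig = (2;(2))
  • {4,6}:  v_{4} + v_{6} = 3·v_{5}  →  sig = (2;(3))

Hence PRS(X_Σ) =
[(2;()), (2;()), (2;(1)), (2;(1)), (2;(1)), (2;(1)), (2;(1)), (2;(1)), (2;(1)), (2;(1)), (2;(2)), (2;(2)), (2;(2)), (2;(3))]


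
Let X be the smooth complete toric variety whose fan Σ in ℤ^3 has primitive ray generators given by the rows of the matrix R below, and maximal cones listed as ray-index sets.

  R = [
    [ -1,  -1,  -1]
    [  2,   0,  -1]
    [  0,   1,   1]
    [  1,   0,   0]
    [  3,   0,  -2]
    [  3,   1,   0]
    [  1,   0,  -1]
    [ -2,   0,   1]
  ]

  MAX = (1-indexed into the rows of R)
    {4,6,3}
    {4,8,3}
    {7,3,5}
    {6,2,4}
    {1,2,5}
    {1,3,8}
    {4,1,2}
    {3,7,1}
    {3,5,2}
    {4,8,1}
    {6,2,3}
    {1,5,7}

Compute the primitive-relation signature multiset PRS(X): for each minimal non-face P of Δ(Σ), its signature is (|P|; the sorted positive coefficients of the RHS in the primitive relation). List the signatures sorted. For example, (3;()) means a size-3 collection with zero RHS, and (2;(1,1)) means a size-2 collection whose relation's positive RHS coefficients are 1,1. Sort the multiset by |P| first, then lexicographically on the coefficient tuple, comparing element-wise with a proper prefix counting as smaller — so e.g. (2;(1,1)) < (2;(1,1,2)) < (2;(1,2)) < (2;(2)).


14 collections generate NE(X_Σ); each relation:

  P={2,8}:  v_{2} + v_{8} = 0 ; sig = (2;())
  P={1,6}:  v_{1} + v_{6} = v_{2} ; sig = (2;(1))
  P={2,7}:  v_{2} + v_{7} = v_{5} ; sig = (2;(1))
  P={4,7}:  v_{4} + v_{7} = v_{2} ; sig = (2;(1))
  P={5,8}:  v_{5} + v_{8} = v_{7} ; sig = (2;(1))
  P={6,8}:  v_{6} + v_{8} = v_{3} + v_{4} ; sig = (2;(1,1))
  P={7,8}:  v_{7} + v_{8} = v_{1} + v_{3} ; sig = (2;(1,1))
  P={6,7}:  v_{6} + v_{7} = 2·v_{2} + v_{3} ; sig = (2;(1,2))
  P={5,6}:  v_{5} + v_{6} = 3·v_{2} + v_{3} ; sig = (2;(1,3))
  P={4,5}:  v_{4} + v_{5} = 2·v_{2} ; sig = (2;(2))
  P={1,3,4}:  v_{1} + v_{3} + v_{4} = 0 ; sig = (3;())
  P={1,2,3}:  v_{1} + v_{2} + v_{3} = v_{7} ; sig = (3;(1))
  P={2,3,4}:  v_{2} + v_{3} + v_{4} = v_{6} ; sig = (3;(1))
  P={1,3,5}:  v_{1} + v_{3} + v_{5} = 2·v_{7} ; sig = (3;(2))

Signatures (|P|; sorted positive RHS coefficients), sorted:
    |P|=2: 10 collections, coeffs (), (1), (1), (1), (1), (1,1), (1,1), (1,2), (1,3), (2)
    |P|=3: 4 collections, coeffs (), (1), (1), (2)


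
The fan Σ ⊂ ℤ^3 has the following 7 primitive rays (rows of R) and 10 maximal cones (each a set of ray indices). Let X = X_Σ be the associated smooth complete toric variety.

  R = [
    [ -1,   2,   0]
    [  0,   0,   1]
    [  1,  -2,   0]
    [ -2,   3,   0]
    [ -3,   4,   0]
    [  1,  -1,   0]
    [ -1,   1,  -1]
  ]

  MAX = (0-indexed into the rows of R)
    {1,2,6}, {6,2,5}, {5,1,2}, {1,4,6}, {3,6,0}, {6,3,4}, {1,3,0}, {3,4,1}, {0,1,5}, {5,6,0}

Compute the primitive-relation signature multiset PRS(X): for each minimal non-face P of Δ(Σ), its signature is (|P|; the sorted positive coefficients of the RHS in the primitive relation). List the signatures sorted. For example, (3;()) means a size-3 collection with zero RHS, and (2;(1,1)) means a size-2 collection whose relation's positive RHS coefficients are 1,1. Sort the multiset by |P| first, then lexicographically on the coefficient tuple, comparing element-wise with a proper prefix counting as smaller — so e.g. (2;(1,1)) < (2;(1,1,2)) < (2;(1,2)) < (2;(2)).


|primitive collections| = 9. Relations:

  {0,2}:  v_{0} + v_{2} = 0 — sig = (2;())
  {3,5}:  v_{3} + v_{5} = v_{0} — sig = (2;(1))
  {4,5}:  v_{4} + v_{5} = v_{3} — sig = (2;(1))
  {2,3}:  v_{2} + v_{3} = v_{1} + v_{6} — sig = (2;(1,1))
  {0,4}:  v_{0} + v_{4} = 2·v_{3} — sig = (2;(2))
  {2,4}:  v_{2} + v_{4} = 2·v_{1} + 2·v_{6} — sig = (2;(2,2))
  {1,5,6}:  v_{1} + v_{5} + v_{6} = 0 — sig = (3;())
  {0,1,6}:  v_{0} + v_{1} + v_{6} = v_{3} — sig = (3;(1))
  {1,3,6}:  v_{1} + v_{3} + v_{6} = v_{4} — sig = (3;(1))

Hence PRS(X_Σ) =
{ (2;()),  (2;(1)) ×2,  (2;(1,1)),  (2;(2)),  (2;(2,2)),  (3;()),  (3;(1)) ×2 }


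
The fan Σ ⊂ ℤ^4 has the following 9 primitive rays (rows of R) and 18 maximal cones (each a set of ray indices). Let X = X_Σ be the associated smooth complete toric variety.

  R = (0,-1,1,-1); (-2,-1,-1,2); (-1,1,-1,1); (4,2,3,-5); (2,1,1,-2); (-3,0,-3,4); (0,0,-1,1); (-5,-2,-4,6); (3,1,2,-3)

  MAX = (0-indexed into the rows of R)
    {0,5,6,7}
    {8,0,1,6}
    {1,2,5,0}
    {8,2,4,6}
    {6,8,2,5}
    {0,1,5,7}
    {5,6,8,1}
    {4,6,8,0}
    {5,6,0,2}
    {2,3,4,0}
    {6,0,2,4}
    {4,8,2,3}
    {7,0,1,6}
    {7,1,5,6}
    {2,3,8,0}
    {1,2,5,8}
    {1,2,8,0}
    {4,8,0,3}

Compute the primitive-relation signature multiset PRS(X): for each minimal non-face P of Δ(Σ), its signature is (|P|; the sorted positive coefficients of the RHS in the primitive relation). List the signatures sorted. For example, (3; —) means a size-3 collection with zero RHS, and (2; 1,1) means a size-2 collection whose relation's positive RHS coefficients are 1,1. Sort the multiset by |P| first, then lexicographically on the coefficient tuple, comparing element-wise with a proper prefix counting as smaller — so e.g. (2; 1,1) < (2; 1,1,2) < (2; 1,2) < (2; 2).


|primitive collections| = 14. Relations:

  {1,4}:  v_{1} + v_{4} = 0  →  sig = (2; —)
  {3,5}:  v_{3} + v_{5} = v_{2} + v_{4}  →  sig = (2; 1,1)
  {4,5}:  v_{4} + v_{5} = v_{2} + v_{6}  →  sig = (2; 1,1)
  {7,8}:  v_{7} + v_{8} = v_{1} + v_{6}  →  sig = (2; 1,1)
  {1,3}:  v_{1} + v_{3} = v_{0} + v_{2} + v_{8}  →  sig = (2; 1,1,1)
  {3,7}:  v_{3} + v_{7} = v_{0} + v_{2} + v_{6}  →  sig = (2; 1,1,1)
  {4,7}:  v_{4} + v_{7} = v_{0} + v_{5} + v_{6}  →  sig = (2; 1,1,1)
  {2,7}:  v_{2} + v_{7} = v_{0} + 2·v_{5}  →  sig = (2; 1,2)
  {3,6}:  v_{3} + v_{6} = 2·v_{4}  →  sig = (2; 2)
  {0,5,8}:  v_{0} + v_{5} + v_{8} = 0  →  sig = (3; —)
  {1,2,6}:  v_{1} + v_{2} + v_{6} = v_{5}  →  sig = (3; 1)
  {0,1,5,6}:  v_{0} + v_{1} + v_{5} + v_{6} = v_{7}  →  sig = (4; 1)
  {0,2,4,8}:  v_{0} + v_{2} + v_{4} + v_{8} = v_{3}  →  sig = (4; 1)
  {0,2,6,8}:  v_{0} + v_{2} + v_{6} + v_{8} = v_{4}  →  sig = (4; 1)

Hence PRS(X_Σ) =
    |P|=2: 9 collections, coeffs (), (1,1), (1,1), (1,1), (1,1,1), (1,1,1), (1,1,1), (1,2), (2)
    |P|=3: 2 collections, coeffs (), (1)
    |P|=4: 3 collections, coeffs (1), (1), (1)


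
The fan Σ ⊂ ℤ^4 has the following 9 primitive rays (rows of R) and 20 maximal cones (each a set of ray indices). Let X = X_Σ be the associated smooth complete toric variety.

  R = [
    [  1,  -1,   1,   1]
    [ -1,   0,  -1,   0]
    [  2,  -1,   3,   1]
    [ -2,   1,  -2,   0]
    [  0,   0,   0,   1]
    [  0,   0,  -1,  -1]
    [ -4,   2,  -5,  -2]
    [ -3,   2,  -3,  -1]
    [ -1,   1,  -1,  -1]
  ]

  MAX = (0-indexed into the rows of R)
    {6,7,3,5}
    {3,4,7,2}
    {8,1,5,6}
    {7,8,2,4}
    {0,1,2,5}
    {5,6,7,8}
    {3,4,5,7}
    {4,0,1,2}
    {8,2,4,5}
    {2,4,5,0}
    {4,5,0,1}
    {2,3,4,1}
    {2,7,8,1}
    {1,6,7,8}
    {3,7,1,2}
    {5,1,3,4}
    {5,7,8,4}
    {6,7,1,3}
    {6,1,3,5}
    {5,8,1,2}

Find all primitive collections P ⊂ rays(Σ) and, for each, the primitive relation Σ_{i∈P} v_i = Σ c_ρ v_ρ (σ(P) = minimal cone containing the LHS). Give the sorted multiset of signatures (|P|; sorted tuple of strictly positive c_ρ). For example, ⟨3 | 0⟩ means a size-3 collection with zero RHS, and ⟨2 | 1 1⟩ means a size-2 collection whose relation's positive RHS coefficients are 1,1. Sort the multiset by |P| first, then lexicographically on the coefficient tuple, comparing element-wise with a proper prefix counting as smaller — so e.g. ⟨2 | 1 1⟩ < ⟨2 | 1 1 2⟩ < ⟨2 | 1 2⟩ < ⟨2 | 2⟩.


Σ has 13 primitive collections:

  • {0,8}:  v_{0} + v_{8} = 0 — sig = ⟨2 | 0⟩
  • {0,7}:  v_{0} + v_{7} = v_{3} — sig = ⟨2 | 1⟩
  • {3,8}:  v_{3} + v_{8} = v_{7} — sig = ⟨2 | 1⟩
  • {0,3}:  v_{0} + v_{3} = v_{1} + v_{4} — sig = ⟨2 | 1 1⟩
  • {2,6}:  v_{2} + v_{6} = v_{1} + v_{8} — sig = ⟨2 | 1 1⟩
  • {0,6}:  v_{0} + v_{6} = v_{1} + v_{3} + v_{5} — sig = ⟨2 | 1 1 1⟩
  • {4,6}:  v_{4} + v_{6} = 2·v_{3} + v_{5} — sig = ⟨2 | 1 2⟩
  • {2,3,5}:  v_{2} + v_{3} + v_{5} = 0 — sig = ⟨3 | 0⟩
  • {1,4,8}:  v_{1} + v_{4} + v_{8} = v_{3} — sig = ⟨3 | 1⟩
  • {1,5,7}:  v_{1} + v_{5} + v_{7} = v_{6} — sig = ⟨3 | 1⟩
  • {2,5,7}:  v_{2} + v_{5} + v_{7} = v_{8} — sig = ⟨3 | 1⟩
  • {1,4,7}:  v_{1} + v_{4} + v_{7} = 2·v_{3} — sig = ⟨3 | 2⟩
  • {1,2,4,5}:  v_{1} + v_{2} + v_{4} + v_{5} = v_{0} — sig = ⟨4 | 1⟩

so the primitive-relation signature multiset is
{ ⟨2 | 0⟩,  ⟨2 | 1⟩ ×2,  ⟨2 | 1 1⟩ ×2,  ⟨2 | 1 1 1⟩,  ⟨2 | 1 2⟩,  ⟨3 | 0⟩,  ⟨3 | 1⟩ ×3,  ⟨3 | 2⟩,  ⟨4 | 1⟩ }


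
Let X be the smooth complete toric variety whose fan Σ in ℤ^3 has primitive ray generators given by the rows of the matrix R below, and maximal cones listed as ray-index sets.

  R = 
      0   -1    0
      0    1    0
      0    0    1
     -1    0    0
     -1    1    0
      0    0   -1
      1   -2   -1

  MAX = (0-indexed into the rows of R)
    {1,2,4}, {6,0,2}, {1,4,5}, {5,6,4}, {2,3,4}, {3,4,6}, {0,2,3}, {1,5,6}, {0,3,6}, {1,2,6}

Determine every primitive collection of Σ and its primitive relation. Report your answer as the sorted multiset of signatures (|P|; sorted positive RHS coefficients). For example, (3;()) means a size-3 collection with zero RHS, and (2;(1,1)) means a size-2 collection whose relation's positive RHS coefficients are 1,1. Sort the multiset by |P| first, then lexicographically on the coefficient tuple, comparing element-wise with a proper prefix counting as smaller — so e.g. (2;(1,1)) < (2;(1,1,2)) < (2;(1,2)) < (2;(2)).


9 minimal non-faces of Δ(Σ) (on 7 rays):

  P = {0,1}:  v_{0} + v_{1} = 0  ⟹  sig = (2;())
  P = {2,5}:  v_{2} + v_{5} = 0  ⟹  sig = (2;())
  P = {0,4}:  v_{0} + v_{4} = v_{3}  ⟹  sig = (2;(1))
  P = {1,3}:  v_{1} + v_{3} = v_{4}  ⟹  sig = (2;(1))
  P = {0,5}:  v_{0} + v_{5} = v_{4} + v_{6}  ⟹  sig = (2;(1,1))
  P = {3,5}:  v_{3} + v_{5} = 2·v_{4} + v_{6}  ⟹  sig = (2;(1,2))
  P = {1,4,6}:  v_{1} + v_{4} + v_{6} = v_{5}  ⟹  sig = (3;(1))
  P = {2,4,6}:  v_{2} + v_{4} + v_{6} = v_{0}  ⟹  sig = (3;(1))
  P = {2,3,6}:  v_{2} + v_{3} + v_{6} = 2·v_{0}  ⟹  sig = (3;(2))

so the primitive-relation signature multiset is
    (2;())
    (2;())
    (2;(1))
    (2;(1))
    (2;(1,1))
    (2;(1,2))
    (3;(1))
    (3;(1))
    (3;(2))


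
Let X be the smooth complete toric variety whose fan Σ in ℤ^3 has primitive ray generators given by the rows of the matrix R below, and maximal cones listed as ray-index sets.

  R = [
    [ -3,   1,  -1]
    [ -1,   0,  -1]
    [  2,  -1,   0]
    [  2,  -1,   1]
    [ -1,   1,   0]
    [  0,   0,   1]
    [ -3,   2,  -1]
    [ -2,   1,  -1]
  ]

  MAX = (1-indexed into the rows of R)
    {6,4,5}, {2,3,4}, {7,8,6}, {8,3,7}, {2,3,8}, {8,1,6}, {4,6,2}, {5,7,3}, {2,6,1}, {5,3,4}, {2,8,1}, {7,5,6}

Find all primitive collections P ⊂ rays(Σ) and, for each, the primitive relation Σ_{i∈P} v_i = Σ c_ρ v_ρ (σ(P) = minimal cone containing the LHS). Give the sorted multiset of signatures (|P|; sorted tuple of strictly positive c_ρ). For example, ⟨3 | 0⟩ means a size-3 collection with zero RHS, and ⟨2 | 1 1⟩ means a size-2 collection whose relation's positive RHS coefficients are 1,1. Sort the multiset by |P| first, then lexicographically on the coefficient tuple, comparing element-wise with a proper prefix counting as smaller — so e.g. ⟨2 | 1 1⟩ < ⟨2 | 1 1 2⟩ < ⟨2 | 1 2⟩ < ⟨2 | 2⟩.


Minimal non-faces — 11 found among 8 rays, 12 max cones:

  • {4,8}:  v_{4} + v_{8} = 0 ; sig = ⟨2 | 0⟩
  • {1,3}:  v_{1} + v_{3} = v_{2} ; sig = ⟨2 | 1⟩
  • {2,5}:  v_{2} + v_{5} = v_{8} ; sig = ⟨2 | 1⟩
  • {3,6}:  v_{3} + v_{6} = v_{4} ; sig = ⟨2 | 1⟩
  • {4,7}:  v_{4} + v_{7} = v_{5} ; sig = ⟨2 | 1⟩
  • {5,8}:  v_{5} + v_{8} = v_{7} ; sig = ⟨2 | 1⟩
  • {1,4}:  v_{1} + v_{4} = v_{2} + v_{6} ; sig = ⟨2 | 1 1⟩
  • {1,5}:  v_{1} + v_{5} = v_{6} + 2·v_{8} ; sig = ⟨2 | 1 2⟩
  • {1,7}:  v_{1} + v_{7} = v_{6} + 3·v_{8} ; sig = ⟨2 | 1 3⟩
  • {2,7}:  v_{2} + v_{7} = 2·v_{8} ; sig = ⟨2 | 2⟩
  • {2,6,8}:  v_{2} + v_{6} + v_{8} = v_{1} ; sig = ⟨3 | 1⟩

Hence PRS(X_Σ) =
    |P|=2: 10 collections, coeffs (), (1), (1), (1), (1), (1), (1,1), (1,2), (1,3), (2)
    |P|=3: 1 collection, coeffs (1)


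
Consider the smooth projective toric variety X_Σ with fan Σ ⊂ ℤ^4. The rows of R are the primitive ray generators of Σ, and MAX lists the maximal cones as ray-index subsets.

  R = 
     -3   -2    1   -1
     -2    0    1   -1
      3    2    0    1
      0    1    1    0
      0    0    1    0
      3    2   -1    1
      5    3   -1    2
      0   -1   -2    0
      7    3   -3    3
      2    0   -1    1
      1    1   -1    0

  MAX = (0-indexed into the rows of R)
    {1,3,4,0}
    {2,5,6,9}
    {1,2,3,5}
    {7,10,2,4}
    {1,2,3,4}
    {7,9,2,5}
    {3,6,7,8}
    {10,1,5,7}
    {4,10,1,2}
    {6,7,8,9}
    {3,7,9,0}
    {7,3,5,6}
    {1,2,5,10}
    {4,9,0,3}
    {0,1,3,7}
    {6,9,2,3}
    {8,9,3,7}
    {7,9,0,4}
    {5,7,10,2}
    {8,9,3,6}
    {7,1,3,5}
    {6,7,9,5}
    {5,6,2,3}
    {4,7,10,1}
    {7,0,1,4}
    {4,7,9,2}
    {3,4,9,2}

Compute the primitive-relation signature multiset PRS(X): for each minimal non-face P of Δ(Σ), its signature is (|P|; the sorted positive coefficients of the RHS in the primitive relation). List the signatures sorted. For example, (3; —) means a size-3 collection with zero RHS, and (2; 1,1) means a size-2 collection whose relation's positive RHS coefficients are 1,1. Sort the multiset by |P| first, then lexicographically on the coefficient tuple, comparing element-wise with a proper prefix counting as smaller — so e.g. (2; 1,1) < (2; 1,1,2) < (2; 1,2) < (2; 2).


The 23 primitive collections of Σ (r=11, n=4):

  P={0,5}:  v_{0} + v_{5} = 0  →  sig = (2; —)
  P={1,9}:  v_{1} + v_{9} = 0  →  sig = (2; —)
  P={0,2}:  v_{0} + v_{2} = v_{4}  →  sig = (2; 1)
  P={4,5}:  v_{4} + v_{5} = v_{2}  →  sig = (2; 1)
  P={0,6}:  v_{0} + v_{6} = v_{3} + v_{9}  →  sig = (2; 1,1)
  P={1,6}:  v_{1} + v_{6} = v_{3} + v_{5}  →  sig = (2; 1,1)
  P={3,10}:  v_{3} + v_{10} = v_{1} + v_{5}  →  sig = (2; 1,1)
  P={4,8}:  v_{4} + v_{8} = v_{6} + v_{9}  →  sig = (2; 1,1)
  P={9,10}:  v_{9} + v_{10} = v_{2} + v_{7}  →  sig = (2; 1,1)
  P={0,10}:  v_{0} + v_{10} = v_{1} + v_{4} + v_{7}  →  sig = (2; 1,1,1)
  P={1,8}:  v_{1} + v_{8} = v_{3} + v_{6} + v_{7}  →  sig = (2; 1,1,1)
  P={2,8}:  v_{2} + v_{8} = v_{5} + v_{6} + v_{9}  →  sig = (2; 1,1,1)
  P={4,6}:  v_{4} + v_{6} = v_{2} + v_{3} + v_{9}  →  sig = (2; 1,1,1)
  P={8,10}:  v_{8} + v_{10} = v_{5} + v_{6} + v_{7}  →  sig = (2; 1,1,1)
  P={5,8}:  v_{5} + v_{8} = 2·v_{6} + v_{7}  →  sig = (2; 1,2)
  P={0,8}:  v_{0} + v_{8} = 2·v_{3} + v_{7} + 2·v_{9}  →  sig = (2; 1,2,2)
  P={6,10}:  v_{6} + v_{10} = 2·v_{5}  →  sig = (2; 2)
  P={3,4,7}:  v_{3} + v_{4} + v_{7} = 0  →  sig = (3; —)
  P={1,2,7}:  v_{1} + v_{2} + v_{7} = v_{10}  →  sig = (3; 1)
  P={2,3,7}:  v_{2} + v_{3} + v_{7} = v_{5}  →  sig = (3; 1)
  P={3,5,9}:  v_{3} + v_{5} + v_{9} = v_{6}  →  sig = (3; 1)
  P={2,6,7}:  v_{2} + v_{6} + v_{7} = 2·v_{5} + v_{9}  →  sig = (3; 1,2)
  P={3,6,7,9}:  v_{3} + v_{6} + v_{7} + v_{9} = v_{8}  →  sig = (4; 1)

Sorted signature multiset PRS(X):
    |P|=2: 17 collections, coeffs (), (), (1), (1), (1,1), (1,1), (1,1), (1,1), (1,1), (1,1,1), (1,1,1), (1,1,1), (1,1,1), (1,1,1), (1,2), (1,2,2), (2)
    |P|=3: 5 collections, coeffs (), (1), (1), (1), (1,2)
    |P|=4: 1 collection, coeffs (1)
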